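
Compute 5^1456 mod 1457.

5^1 ≡ 5 (mod 1457)
5^2 ≡ 5^2 = 25 ≡ 25 (mod 1457)
5^4 ≡ 25^2 = 625 ≡ 625 (mod 1457)
5^8 ≡ 625^2 = 390625 ≡ 149 (mod 1457)
5^16 ≡ 149^2 = 22201 ≡ 346 (mod 1457)
5^32 ≡ 346^2 = 119716 ≡ 242 (mod 1457)
5^64 ≡ 242^2 = 58564 ≡ 284 (mod 1457)
5^128 ≡ 284^2 = 80656 ≡ 521 (mod 1457)
5^256 ≡ 521^2 = 271441 ≡ 439 (mod 1457)
5^512 ≡ 439^2 = 192721 ≡ 397 (mod 1457)
5^1024 ≡ 397^2 = 157609 ≡ 253 (mod 1457)
1456 = 1024 + 256 + 128 + 32 + 16 in binary powers of 2.
So 5^1456 ≡ 253 · 439 · 521 · 242 · 346 ≡ 36 (mod 1457).
Since 36 ≠ 1, base 5 is a Fermat witness: 1457 is composite.

36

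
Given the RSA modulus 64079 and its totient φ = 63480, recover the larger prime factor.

φ(n) = (p−1)(q−1) = n − (p+q) + 1, so p + q = 64079 − 63480 + 1 = 600.
p and q are the roots of t² − 600t + 64079 = 0.
Discriminant: 600² − 4·64079 = 360000 − 256316 = 103684; √103684 = 322.
q = (600 − 322)/2 = 139, p = (600 + 322)/2 = 461.
Check: 139 · 461 = 64079.

461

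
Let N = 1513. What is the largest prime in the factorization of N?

89

1513 = 17 · 89
89 is prime.
So 1513 = 17 · 89; the largest prime factor is 89.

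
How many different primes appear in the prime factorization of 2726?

2726 = 2 · 1363
1363 = 29 · 47
2726 = 2 · 29 · 47, which has 3 distinct prime factors.

3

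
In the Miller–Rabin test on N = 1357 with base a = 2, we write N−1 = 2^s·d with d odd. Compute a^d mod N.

857

1357 − 1 = 1356 = 2^2 · 339, so d = 339.
2^1 ≡ 2 (mod 1357)
2^2 ≡ 2^2 = 4 ≡ 4 (mod 1357)
2^4 ≡ 4^2 = 16 ≡ 16 (mod 1357)
2^8 ≡ 16^2 = 256 ≡ 256 (mod 1357)
2^16 ≡ 256^2 = 65536 ≡ 400 (mod 1357)
2^32 ≡ 400^2 = 160000 ≡ 1231 (mod 1357)
2^64 ≡ 1231^2 = 1515361 ≡ 949 (mod 1357)
2^128 ≡ 949^2 = 900601 ≡ 910 (mod 1357)
2^256 ≡ 910^2 = 828100 ≡ 330 (mod 1357)
339 = 256 + 64 + 16 + 2 + 1 in binary powers of 2.
So 2^339 ≡ 330 · 949 · 400 · 4 · 2 ≡ 857 (mod 1357).
Squaring chain: 857 → 312; never reaches −1, so base 2 is a Miller–Rabin witness that 1357 is composite.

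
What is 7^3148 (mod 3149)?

272

7^1 ≡ 7 (mod 3149)
7^2 ≡ 7^2 = 49 ≡ 49 (mod 3149)
7^4 ≡ 49^2 = 2401 ≡ 2401 (mod 3149)
7^8 ≡ 2401^2 = 5764801 ≡ 2131 (mod 3149)
7^16 ≡ 2131^2 = 4541161 ≡ 303 (mod 3149)
7^32 ≡ 303^2 = 91809 ≡ 488 (mod 3149)
7^64 ≡ 488^2 = 238144 ≡ 1969 (mod 3149)
7^128 ≡ 1969^2 = 3876961 ≡ 542 (mod 3149)
7^256 ≡ 542^2 = 293764 ≡ 907 (mod 3149)
7^512 ≡ 907^2 = 822649 ≡ 760 (mod 3149)
7^1024 ≡ 760^2 = 577600 ≡ 1333 (mod 3149)
7^2048 ≡ 1333^2 = 1776889 ≡ 853 (mod 3149)
3148 = 2048 + 1024 + 64 + 8 + 4 in binary powers of 2.
So 7^3148 ≡ 853 · 1333 · 1969 · 2131 · 2401 ≡ 272 (mod 3149).
Since 272 ≠ 1, base 7 is a Fermat witness: 3149 is composite.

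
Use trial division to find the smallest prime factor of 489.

489 is odd.
Digit sum 21, divisible by 3.

3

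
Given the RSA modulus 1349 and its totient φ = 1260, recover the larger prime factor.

φ(n) = (p−1)(q−1) = n − (p+q) + 1, so p + q = 1349 − 1260 + 1 = 90.
p and q are the roots of t² − 90t + 1349 = 0.
Discriminant: 90² − 4·1349 = 8100 − 5396 = 2704; √2704 = 52.
q = (90 − 52)/2 = 19, p = (90 + 52)/2 = 71.
Check: 19 · 71 = 1349.

71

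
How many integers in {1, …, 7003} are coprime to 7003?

6808

Factor: 7003 = 47 · 149.
φ(7003) = (47−1) · (149−1) = 46 · 148 = 6808.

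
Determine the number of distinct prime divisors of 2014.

2014 = 2 · 1007
1007 = 19 · 53
2014 = 2 · 19 · 53, which has 3 distinct prime factors.

3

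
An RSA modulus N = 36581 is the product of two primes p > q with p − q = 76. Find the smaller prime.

Since p = q + 76, we have 36581 = q(q + 76), so q² + 76q − 36581 = 0.
Discriminant: 76² + 4·36581 = 5776 + 146324 = 152100; √152100 = 390.
q = (−76 + 390)/2 = 157, and p = q + 76 = 233.
Check: 157 · 233 = 36581.

157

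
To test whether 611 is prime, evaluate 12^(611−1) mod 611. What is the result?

12^1 ≡ 12 (mod 611)
12^2 ≡ 12^2 = 144 ≡ 144 (mod 611)
12^4 ≡ 144^2 = 20736 ≡ 573 (mod 611)
12^8 ≡ 573^2 = 328329 ≡ 222 (mod 611)
12^16 ≡ 222^2 = 49284 ≡ 404 (mod 611)
12^32 ≡ 404^2 = 163216 ≡ 79 (mod 611)
12^64 ≡ 79^2 = 6241 ≡ 131 (mod 611)
12^128 ≡ 131^2 = 17161 ≡ 53 (mod 611)
12^256 ≡ 53^2 = 2809 ≡ 365 (mod 611)
12^512 ≡ 365^2 = 133225 ≡ 27 (mod 611)
610 = 512 + 64 + 32 + 2 in binary powers of 2.
So 12^610 ≡ 27 · 131 · 79 · 144 ≡ 118 (mod 611).
Since 118 ≠ 1, base 12 is a Fermat witness: 611 is composite.

118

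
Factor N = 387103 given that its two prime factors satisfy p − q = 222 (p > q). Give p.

743

Since p = q + 222, we have 387103 = q(q + 222), so q² + 222q − 387103 = 0.
Discriminant: 222² + 4·387103 = 49284 + 1548412 = 1597696; √1597696 = 1264.
q = (−222 + 1264)/2 = 521, and p = q + 222 = 743.
Check: 521 · 743 = 387103.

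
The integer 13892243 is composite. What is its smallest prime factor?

97

13892243 is odd.
Digit sum 32, not divisible by 3.
Ends in 3: not divisible by 5.
7: 13892243 = 7·1984606 + 1
11: 13892243 = 11·1262931 + 2
13: 13892243 = 13·1068634 + 1
17: 13892243 = 17·817190 + 13
19: 13892243 = 19·731170 + 13
23: 13892243 = 23·604010 + 13
29: 13892243 = 29·479042 + 25
31: 13892243 = 31·448136 + 27
37: 13892243 = 37·375466 + 1
41: 13892243 = 41·338835 + 8
43: 13892243 = 43·323075 + 18
47: 13892243 = 47·295579 + 30
53: 13892243 = 53·262117 + 42
59: 13892243 = 59·235461 + 44
61: 13892243 = 61·227741 + 42
67: 13892243 = 67·207346 + 61
71: 13892243 = 71·195665 + 28
73: 13892243 = 73·190304 + 51
79: 13892243 = 79·175851 + 14
83: 13892243 = 83·167376 + 35
89: 13892243 = 89·156092 + 55
97: 13892243 = 97·143219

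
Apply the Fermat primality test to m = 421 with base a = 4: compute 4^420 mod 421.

4^1 ≡ 4 (mod 421)
4^2 ≡ 4^2 = 16 ≡ 16 (mod 421)
4^4 ≡ 16^2 = 256 ≡ 256 (mod 421)
4^8 ≡ 256^2 = 65536 ≡ 281 (mod 421)
4^16 ≡ 281^2 = 78961 ≡ 234 (mod 421)
4^32 ≡ 234^2 = 54756 ≡ 26 (mod 421)
4^64 ≡ 26^2 = 676 ≡ 255 (mod 421)
4^128 ≡ 255^2 = 65025 ≡ 191 (mod 421)
4^256 ≡ 191^2 = 36481 ≡ 275 (mod 421)
420 = 256 + 128 + 32 + 4 in binary powers of 2.
So 4^420 ≡ 275 · 191 · 26 · 256 ≡ 1 (mod 421).
Since the result is 1, base 4 gives no evidence that 421 is composite.

1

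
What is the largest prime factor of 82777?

61

82777 = 23 · 3599
3599 = 59 · 61
61 is prime.
So 82777 = 23 · 59 · 61; the largest prime factor is 61.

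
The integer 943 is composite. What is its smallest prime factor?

23

943 is odd.
Digit sum 16, not divisible by 3.
Ends in 3: not divisible by 5.
7: 943 = 7·134 + 5
11: 943 = 11·85 + 8
13: 943 = 13·72 + 7
17: 943 = 17·55 + 8
19: 943 = 19·49 + 12
23: 943 = 23·41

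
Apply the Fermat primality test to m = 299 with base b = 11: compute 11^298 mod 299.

127

11^1 ≡ 11 (mod 299)
11^2 ≡ 11^2 = 121 ≡ 121 (mod 299)
11^4 ≡ 121^2 = 14641 ≡ 289 (mod 299)
11^8 ≡ 289^2 = 83521 ≡ 100 (mod 299)
11^16 ≡ 100^2 = 10000 ≡ 133 (mod 299)
11^32 ≡ 133^2 = 17689 ≡ 48 (mod 299)
11^64 ≡ 48^2 = 2304 ≡ 211 (mod 299)
11^128 ≡ 211^2 = 44521 ≡ 269 (mod 299)
11^256 ≡ 269^2 = 72361 ≡ 3 (mod 299)
298 = 256 + 32 + 8 + 2 in binary powers of 2.
So 11^298 ≡ 3 · 48 · 100 · 121 ≡ 127 (mod 299).
Since 127 ≠ 1, base 11 is a Fermat witness: 299 is composite.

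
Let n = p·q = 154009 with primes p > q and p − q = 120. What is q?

337

Since p = q + 120, we have 154009 = q(q + 120), so q² + 120q − 154009 = 0.
Discriminant: 120² + 4·154009 = 14400 + 616036 = 630436; √630436 = 794.
q = (−120 + 794)/2 = 337, and p = q + 120 = 457.
Check: 337 · 457 = 154009.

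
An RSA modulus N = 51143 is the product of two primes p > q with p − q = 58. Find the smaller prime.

199

Since p = q + 58, we have 51143 = q(q + 58), so q² + 58q − 51143 = 0.
Discriminant: 58² + 4·51143 = 3364 + 204572 = 207936; √207936 = 456.
q = (−58 + 456)/2 = 199, and p = q + 58 = 257.
Check: 199 · 257 = 51143.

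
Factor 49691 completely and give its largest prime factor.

79

49691 = 17 · 2923
2923 = 37 · 79
79 is prime.
So 49691 = 17 · 37 · 79; the largest prime factor is 79.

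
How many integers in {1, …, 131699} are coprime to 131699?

120960

Factor: 131699 = 17 · 61 · 127.
φ(131699) = (17−1) · (61−1) · (127−1) = 16 · 60 · 126 = 120960.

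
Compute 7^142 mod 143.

7^1 ≡ 7 (mod 143)
7^2 ≡ 7^2 = 49 ≡ 49 (mod 143)
7^4 ≡ 49^2 = 2401 ≡ 113 (mod 143)
7^8 ≡ 113^2 = 12769 ≡ 42 (mod 143)
7^16 ≡ 42^2 = 1764 ≡ 48 (mod 143)
7^32 ≡ 48^2 = 2304 ≡ 16 (mod 143)
7^64 ≡ 16^2 = 256 ≡ 113 (mod 143)
7^128 ≡ 113^2 = 12769 ≡ 42 (mod 143)
142 = 128 + 8 + 4 + 2 in binary powers of 2.
So 7^142 ≡ 42 · 42 · 113 · 49 ≡ 82 (mod 143).
Since 82 ≠ 1, base 7 is a Fermat witness: 143 is composite.

82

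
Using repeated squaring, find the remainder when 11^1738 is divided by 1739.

1062

11^1 ≡ 11 (mod 1739)
11^2 ≡ 11^2 = 121 ≡ 121 (mod 1739)
11^4 ≡ 121^2 = 14641 ≡ 729 (mod 1739)
11^8 ≡ 729^2 = 531441 ≡ 1046 (mod 1739)
11^16 ≡ 1046^2 = 1094116 ≡ 285 (mod 1739)
11^32 ≡ 285^2 = 81225 ≡ 1231 (mod 1739)
11^64 ≡ 1231^2 = 1515361 ≡ 692 (mod 1739)
11^128 ≡ 692^2 = 478864 ≡ 639 (mod 1739)
11^256 ≡ 639^2 = 408321 ≡ 1395 (mod 1739)
11^512 ≡ 1395^2 = 1946025 ≡ 84 (mod 1739)
11^1024 ≡ 84^2 = 7056 ≡ 100 (mod 1739)
1738 = 1024 + 512 + 128 + 64 + 8 + 2 in binary powers of 2.
So 11^1738 ≡ 100 · 84 · 639 · 692 · 1046 · 121 ≡ 1062 (mod 1739).
Since 1062 ≠ 1, base 11 is a Fermat witness: 1739 is composite.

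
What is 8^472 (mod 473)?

8^1 ≡ 8 (mod 473)
8^2 ≡ 8^2 = 64 ≡ 64 (mod 473)
8^4 ≡ 64^2 = 4096 ≡ 312 (mod 473)
8^8 ≡ 312^2 = 97344 ≡ 379 (mod 473)
8^16 ≡ 379^2 = 143641 ≡ 322 (mod 473)
8^32 ≡ 322^2 = 103684 ≡ 97 (mod 473)
8^64 ≡ 97^2 = 9409 ≡ 422 (mod 473)
8^128 ≡ 422^2 = 178084 ≡ 236 (mod 473)
8^256 ≡ 236^2 = 55696 ≡ 355 (mod 473)
472 = 256 + 128 + 64 + 16 + 8 in binary powers of 2.
So 8^472 ≡ 355 · 236 · 422 · 322 · 379 ≡ 262 (mod 473).
Since 262 ≠ 1, base 8 is a Fermat witness: 473 is composite.

262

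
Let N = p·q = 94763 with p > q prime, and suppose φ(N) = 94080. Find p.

φ(n) = (p−1)(q−1) = n − (p+q) + 1, so p + q = 94763 − 94080 + 1 = 684.
p and q are the roots of t² − 684t + 94763 = 0.
Discriminant: 684² − 4·94763 = 467856 − 379052 = 88804; √88804 = 298.
q = (684 − 298)/2 = 193, p = (684 + 298)/2 = 491.
Check: 193 · 491 = 94763.

491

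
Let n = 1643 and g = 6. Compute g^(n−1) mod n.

1296

6^1 ≡ 6 (mod 1643)
6^2 ≡ 6^2 = 36 ≡ 36 (mod 1643)
6^4 ≡ 36^2 = 1296 ≡ 1296 (mod 1643)
6^8 ≡ 1296^2 = 1679616 ≡ 470 (mod 1643)
6^16 ≡ 470^2 = 220900 ≡ 738 (mod 1643)
6^32 ≡ 738^2 = 544644 ≡ 811 (mod 1643)
6^64 ≡ 811^2 = 657721 ≡ 521 (mod 1643)
6^128 ≡ 521^2 = 271441 ≡ 346 (mod 1643)
6^256 ≡ 346^2 = 119716 ≡ 1420 (mod 1643)
6^512 ≡ 1420^2 = 2016400 ≡ 439 (mod 1643)
6^1024 ≡ 439^2 = 192721 ≡ 490 (mod 1643)
1642 = 1024 + 512 + 64 + 32 + 8 + 2 in binary powers of 2.
So 6^1642 ≡ 490 · 439 · 521 · 811 · 470 · 36 ≡ 1296 (mod 1643).
Since 1296 ≠ 1, base 6 is a Fermat witness: 1643 is composite.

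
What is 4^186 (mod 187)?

169

4^1 ≡ 4 (mod 187)
4^2 ≡ 4^2 = 16 ≡ 16 (mod 187)
4^4 ≡ 16^2 = 256 ≡ 69 (mod 187)
4^8 ≡ 69^2 = 4761 ≡ 86 (mod 187)
4^16 ≡ 86^2 = 7396 ≡ 103 (mod 187)
4^32 ≡ 103^2 = 10609 ≡ 137 (mod 187)
4^64 ≡ 137^2 = 18769 ≡ 69 (mod 187)
4^128 ≡ 69^2 = 4761 ≡ 86 (mod 187)
186 = 128 + 32 + 16 + 8 + 2 in binary powers of 2.
So 4^186 ≡ 86 · 137 · 103 · 86 · 16 ≡ 169 (mod 187).
Since 169 ≠ 1, base 4 is a Fermat witness: 187 is composite.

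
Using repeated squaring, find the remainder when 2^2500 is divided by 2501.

2^1 ≡ 2 (mod 2501)
2^2 ≡ 2^2 = 4 ≡ 4 (mod 2501)
2^4 ≡ 4^2 = 16 ≡ 16 (mod 2501)
2^8 ≡ 16^2 = 256 ≡ 256 (mod 2501)
2^16 ≡ 256^2 = 65536 ≡ 510 (mod 2501)
2^32 ≡ 510^2 = 260100 ≡ 2497 (mod 2501)
2^64 ≡ 2497^2 = 6235009 ≡ 16 (mod 2501)
2^128 ≡ 16^2 = 256 ≡ 256 (mod 2501)
2^256 ≡ 256^2 = 65536 ≡ 510 (mod 2501)
2^512 ≡ 510^2 = 260100 ≡ 2497 (mod 2501)
2^1024 ≡ 2497^2 = 6235009 ≡ 16 (mod 2501)
2^2048 ≡ 16^2 = 256 ≡ 256 (mod 2501)
2500 = 2048 + 256 + 128 + 64 + 4 in binary powers of 2.
So 2^2500 ≡ 256 · 510 · 256 · 16 · 16 ≡ 1477 (mod 2501).
Since 1477 ≠ 1, base 2 is a Fermat witness: 2501 is composite.

1477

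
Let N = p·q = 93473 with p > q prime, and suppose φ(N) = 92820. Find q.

φ(n) = (p−1)(q−1) = n − (p+q) + 1, so p + q = 93473 − 92820 + 1 = 654.
p and q are the roots of t² − 654t + 93473 = 0.
Discriminant: 654² − 4·93473 = 427716 − 373892 = 53824; √53824 = 232.
q = (654 − 232)/2 = 211, p = (654 + 232)/2 = 443.
Check: 211 · 443 = 93473.

211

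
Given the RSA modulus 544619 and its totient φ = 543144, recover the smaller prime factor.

φ(n) = (p−1)(q−1) = n − (p+q) + 1, so p + q = 544619 − 543144 + 1 = 1476.
p and q are the roots of t² − 1476t + 544619 = 0.
Discriminant: 1476² − 4·544619 = 2178576 − 2178476 = 100; √100 = 10.
q = (1476 − 10)/2 = 733, p = (1476 + 10)/2 = 743.
Check: 733 · 743 = 544619.

733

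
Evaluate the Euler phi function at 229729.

213696

Factor: 229729 = 19 · 107 · 113.
φ(229729) = (19−1) · (107−1) · (113−1) = 18 · 106 · 112 = 213696.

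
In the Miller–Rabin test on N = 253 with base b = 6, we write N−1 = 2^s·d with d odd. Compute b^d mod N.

253 − 1 = 252 = 2^2 · 63, so d = 63.
6^1 ≡ 6 (mod 253)
6^2 ≡ 6^2 = 36 ≡ 36 (mod 253)
6^4 ≡ 36^2 = 1296 ≡ 31 (mod 253)
6^8 ≡ 31^2 = 961 ≡ 202 (mod 253)
6^16 ≡ 202^2 = 40804 ≡ 71 (mod 253)
6^32 ≡ 71^2 = 5041 ≡ 234 (mod 253)
63 = 32 + 16 + 8 + 4 + 2 + 1 in binary powers of 2.
So 6^63 ≡ 234 · 71 · 202 · 31 · 36 · 6 ≡ 18 (mod 253).
Squaring chain: 18 → 71; never reaches −1, so base 6 is a Miller–Rabin witness that 253 is composite.

18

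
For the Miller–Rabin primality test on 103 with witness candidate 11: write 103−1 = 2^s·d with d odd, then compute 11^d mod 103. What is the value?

102

103 − 1 = 102 = 2^1 · 51, so d = 51.
11^1 ≡ 11 (mod 103)
11^2 ≡ 11^2 = 121 ≡ 18 (mod 103)
11^4 ≡ 18^2 = 324 ≡ 15 (mod 103)
11^8 ≡ 15^2 = 225 ≡ 19 (mod 103)
11^16 ≡ 19^2 = 361 ≡ 52 (mod 103)
11^32 ≡ 52^2 = 2704 ≡ 26 (mod 103)
51 = 32 + 16 + 2 + 1 in binary powers of 2.
So 11^51 ≡ 26 · 52 · 18 · 11 ≡ 102 (mod 103).
Since 11^d ≡ 102 (mod 103), base 11 does not prove 103 composite.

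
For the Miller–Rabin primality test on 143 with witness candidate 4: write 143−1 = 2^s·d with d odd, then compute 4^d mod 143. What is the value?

143 − 1 = 142 = 2^1 · 71, so d = 71.
4^1 ≡ 4 (mod 143)
4^2 ≡ 4^2 = 16 ≡ 16 (mod 143)
4^4 ≡ 16^2 = 256 ≡ 113 (mod 143)
4^8 ≡ 113^2 = 12769 ≡ 42 (mod 143)
4^16 ≡ 42^2 = 1764 ≡ 48 (mod 143)
4^32 ≡ 48^2 = 2304 ≡ 16 (mod 143)
4^64 ≡ 16^2 = 256 ≡ 113 (mod 143)
71 = 64 + 4 + 2 + 1 in binary powers of 2.
So 4^71 ≡ 113 · 113 · 16 · 4 ≡ 114 (mod 143).
Squaring chain: 114; never reaches −1, so base 4 is a Miller–Rabin witness that 143 is composite.

114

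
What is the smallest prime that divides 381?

381 is odd.
Digit sum 12, divisible by 3.

3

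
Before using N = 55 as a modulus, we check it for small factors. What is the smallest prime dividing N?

5

55 is odd.
Digit sum 10, not divisible by 3.
Ends in 5: divisible by 5.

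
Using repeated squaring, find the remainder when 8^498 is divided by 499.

8^1 ≡ 8 (mod 499)
8^2 ≡ 8^2 = 64 ≡ 64 (mod 499)
8^4 ≡ 64^2 = 4096 ≡ 104 (mod 499)
8^8 ≡ 104^2 = 10816 ≡ 337 (mod 499)
8^16 ≡ 337^2 = 113569 ≡ 296 (mod 499)
8^32 ≡ 296^2 = 87616 ≡ 291 (mod 499)
8^64 ≡ 291^2 = 84681 ≡ 350 (mod 499)
8^128 ≡ 350^2 = 122500 ≡ 245 (mod 499)
8^256 ≡ 245^2 = 60025 ≡ 145 (mod 499)
498 = 256 + 128 + 64 + 32 + 16 + 2 in binary powers of 2.
So 8^498 ≡ 145 · 245 · 350 · 291 · 296 · 64 ≡ 1 (mod 499).
Since the result is 1, base 8 gives no evidence that 499 is composite.

1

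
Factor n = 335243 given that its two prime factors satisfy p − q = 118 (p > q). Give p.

Since p = q + 118, we have 335243 = q(q + 118), so q² + 118q − 335243 = 0.
Discriminant: 118² + 4·335243 = 13924 + 1340972 = 1354896; √1354896 = 1164.
q = (−118 + 1164)/2 = 523, and p = q + 118 = 641.
Check: 523 · 641 = 335243.

641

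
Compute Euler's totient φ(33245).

Factor: 33245 = 5 · 61 · 109.
φ(33245) = (5−1) · (61−1) · (109−1) = 4 · 60 · 108 = 25920.

25920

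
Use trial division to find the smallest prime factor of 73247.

73247 is odd.
Digit sum 23, not divisible by 3.
Ends in 7: not divisible by 5.
7: 73247 = 7·10463 + 6
11: 73247 = 11·6658 + 9
13: 73247 = 13·5634 + 5
17: 73247 = 17·4308 + 11
19: 73247 = 19·3855 + 2
23: 73247 = 23·3184 + 15
29: 73247 = 29·2525 + 22
31: 73247 = 31·2362 + 25
37: 73247 = 37·1979 + 24
41: 73247 = 41·1786 + 21
43: 73247 = 43·1703 + 18
47: 73247 = 47·1558 + 21
53: 73247 = 53·1382 + 1
59: 73247 = 59·1241 + 28
61: 73247 = 61·1200 + 47
67: 73247 = 67·1093 + 16
71: 73247 = 71·1031 + 46
73: 73247 = 73·1003 + 28
79: 73247 = 79·927 + 14
83: 73247 = 83·882 + 41
89: 73247 = 89·823

89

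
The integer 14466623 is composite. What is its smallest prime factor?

59

14466623 is odd.
Digit sum 32, not divisible by 3.
Ends in 3: not divisible by 5.
7: 14466623 = 7·2066660 + 3
11: 14466623 = 11·1315147 + 6
13: 14466623 = 13·1112817 + 2
17: 14466623 = 17·850977 + 14
19: 14466623 = 19·761401 + 4
23: 14466623 = 23·628983 + 14
29: 14466623 = 29·498849 + 2
31: 14466623 = 31·466665 + 8
37: 14466623 = 37·390989 + 30
41: 14466623 = 41·352844 + 19
43: 14466623 = 43·336433 + 4
47: 14466623 = 47·307800 + 23
53: 14466623 = 53·272955 + 8
59: 14466623 = 59·245197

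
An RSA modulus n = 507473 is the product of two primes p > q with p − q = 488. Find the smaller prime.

Since p = q + 488, we have 507473 = q(q + 488), so q² + 488q − 507473 = 0.
Discriminant: 488² + 4·507473 = 238144 + 2029892 = 2268036; √2268036 = 1506.
q = (−488 + 1506)/2 = 509, and p = q + 488 = 997.
Check: 509 · 997 = 507473.

509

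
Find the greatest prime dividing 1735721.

1735721 = 13 · 133517
133517 = 31 · 4307
4307 = 59 · 73
73 is prime.
So 1735721 = 13 · 31 · 59 · 73; the largest prime factor is 73.

73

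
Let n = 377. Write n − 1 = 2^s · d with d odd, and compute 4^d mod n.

377 − 1 = 376 = 2^3 · 47, so d = 47.
4^1 ≡ 4 (mod 377)
4^2 ≡ 4^2 = 16 ≡ 16 (mod 377)
4^4 ≡ 16^2 = 256 ≡ 256 (mod 377)
4^8 ≡ 256^2 = 65536 ≡ 315 (mod 377)
4^16 ≡ 315^2 = 99225 ≡ 74 (mod 377)
4^32 ≡ 74^2 = 5476 ≡ 198 (mod 377)
47 = 32 + 8 + 4 + 2 + 1 in binary powers of 2.
So 4^47 ≡ 198 · 315 · 256 · 16 · 4 ≡ 270 (mod 377).
Squaring chain: 270 → 139 → 94; never reaches −1, so base 4 is a Miller–Rabin witness that 377 is composite.

270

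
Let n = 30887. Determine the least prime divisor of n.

67

30887 is odd.
Digit sum 26, not divisible by 3.
Ends in 7: not divisible by 5.
7: 30887 = 7·4412 + 3
11: 30887 = 11·2807 + 10
13: 30887 = 13·2375 + 12
17: 30887 = 17·1816 + 15
19: 30887 = 19·1625 + 12
23: 30887 = 23·1342 + 21
29: 30887 = 29·1065 + 2
31: 30887 = 31·996 + 11
37: 30887 = 37·834 + 29
41: 30887 = 41·753 + 14
43: 30887 = 43·718 + 13
47: 30887 = 47·657 + 8
53: 30887 = 53·582 + 41
59: 30887 = 59·523 + 30
61: 30887 = 61·506 + 21
67: 30887 = 67·461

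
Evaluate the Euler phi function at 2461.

2332

Factor: 2461 = 23 · 107.
φ(2461) = (23−1) · (107−1) = 22 · 106 = 2332.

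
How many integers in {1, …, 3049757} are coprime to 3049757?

Factor: 3049757 = 113 · 137 · 197.
φ(3049757) = (113−1) · (137−1) · (197−1) = 112 · 136 · 196 = 2985472.

2985472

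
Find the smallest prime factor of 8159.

8159 is odd.
Digit sum 23, not divisible by 3.
Ends in 9: not divisible by 5.
7: 8159 = 7·1165 + 4
11: 8159 = 11·741 + 8
13: 8159 = 13·627 + 8
17: 8159 = 17·479 + 16
19: 8159 = 19·429 + 8
23: 8159 = 23·354 + 17
29: 8159 = 29·281 + 10
31: 8159 = 31·263 + 6
37: 8159 = 37·220 + 19
41: 8159 = 41·199

41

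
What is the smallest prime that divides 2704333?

47

2704333 is odd.
Digit sum 22, not divisible by 3.
Ends in 3: not divisible by 5.
7: 2704333 = 7·386333 + 2
11: 2704333 = 11·245848 + 5
13: 2704333 = 13·208025 + 8
17: 2704333 = 17·159078 + 7
19: 2704333 = 19·142333 + 6
23: 2704333 = 23·117579 + 16
29: 2704333 = 29·93252 + 25
31: 2704333 = 31·87236 + 17
37: 2704333 = 37·73090 + 3
41: 2704333 = 41·65959 + 14
43: 2704333 = 43·62891 + 20
47: 2704333 = 47·57539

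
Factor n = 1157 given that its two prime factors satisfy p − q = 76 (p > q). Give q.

Since p = q + 76, we have 1157 = q(q + 76), so q² + 76q − 1157 = 0.
Discriminant: 76² + 4·1157 = 5776 + 4628 = 10404; √10404 = 102.
q = (−76 + 102)/2 = 13, and p = q + 76 = 89.
Check: 13 · 89 = 1157.

13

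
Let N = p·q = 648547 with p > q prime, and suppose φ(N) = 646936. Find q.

773

φ(n) = (p−1)(q−1) = n − (p+q) + 1, so p + q = 648547 − 646936 + 1 = 1612.
p and q are the roots of t² − 1612t + 648547 = 0.
Discriminant: 1612² − 4·648547 = 2598544 − 2594188 = 4356; √4356 = 66.
q = (1612 − 66)/2 = 773, p = (1612 + 66)/2 = 839.
Check: 773 · 839 = 648547.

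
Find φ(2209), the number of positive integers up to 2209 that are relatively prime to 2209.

2162

Factor: 2209 = 47^2.
φ(2209) = 47^1·(47−1) = 2162.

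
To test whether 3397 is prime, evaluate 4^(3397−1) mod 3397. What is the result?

4^1 ≡ 4 (mod 3397)
4^2 ≡ 4^2 = 16 ≡ 16 (mod 3397)
4^4 ≡ 16^2 = 256 ≡ 256 (mod 3397)
4^8 ≡ 256^2 = 65536 ≡ 993 (mod 3397)
4^16 ≡ 993^2 = 986049 ≡ 919 (mod 3397)
4^32 ≡ 919^2 = 844561 ≡ 2105 (mod 3397)
4^64 ≡ 2105^2 = 4431025 ≡ 1337 (mod 3397)
4^128 ≡ 1337^2 = 1787569 ≡ 747 (mod 3397)
4^256 ≡ 747^2 = 558009 ≡ 901 (mod 3397)
4^512 ≡ 901^2 = 811801 ≡ 3315 (mod 3397)
4^1024 ≡ 3315^2 = 10989225 ≡ 3327 (mod 3397)
4^2048 ≡ 3327^2 = 11068929 ≡ 1503 (mod 3397)
3396 = 2048 + 1024 + 256 + 64 + 4 in binary powers of 2.
So 4^3396 ≡ 1503 · 3327 · 901 · 1337 · 256 ≡ 2197 (mod 3397).
Since 2197 ≠ 1, base 4 is a Fermat witness: 3397 is composite.

2197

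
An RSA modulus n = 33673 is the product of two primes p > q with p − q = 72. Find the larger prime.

Since p = q + 72, we have 33673 = q(q + 72), so q² + 72q − 33673 = 0.
Discriminant: 72² + 4·33673 = 5184 + 134692 = 139876; √139876 = 374.
q = (−72 + 374)/2 = 151, and p = q + 72 = 223.
Check: 151 · 223 = 33673.

223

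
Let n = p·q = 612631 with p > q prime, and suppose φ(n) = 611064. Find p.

φ(n) = (p−1)(q−1) = n − (p+q) + 1, so p + q = 612631 − 611064 + 1 = 1568.
p and q are the roots of t² − 1568t + 612631 = 0.
Discriminant: 1568² − 4·612631 = 2458624 − 2450524 = 8100; √8100 = 90.
q = (1568 − 90)/2 = 739, p = (1568 + 90)/2 = 829.
Check: 739 · 829 = 612631.

829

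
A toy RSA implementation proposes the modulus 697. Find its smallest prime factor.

697 is odd.
Digit sum 22, not divisible by 3.
Ends in 7: not divisible by 5.
7: 697 = 7·99 + 4
11: 697 = 11·63 + 4
13: 697 = 13·53 + 8
17: 697 = 17·41

17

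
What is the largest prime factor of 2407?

2407 = 29 · 83
83 is prime.
So 2407 = 29 · 83; the largest prime factor is 83.

83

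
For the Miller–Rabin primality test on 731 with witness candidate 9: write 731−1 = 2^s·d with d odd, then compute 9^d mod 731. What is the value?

731 − 1 = 730 = 2^1 · 365, so d = 365.
9^1 ≡ 9 (mod 731)
9^2 ≡ 9^2 = 81 ≡ 81 (mod 731)
9^4 ≡ 81^2 = 6561 ≡ 713 (mod 731)
9^8 ≡ 713^2 = 508369 ≡ 324 (mod 731)
9^16 ≡ 324^2 = 104976 ≡ 443 (mod 731)
9^32 ≡ 443^2 = 196249 ≡ 341 (mod 731)
9^64 ≡ 341^2 = 116281 ≡ 52 (mod 731)
9^128 ≡ 52^2 = 2704 ≡ 511 (mod 731)
9^256 ≡ 511^2 = 261121 ≡ 154 (mod 731)
365 = 256 + 64 + 32 + 8 + 4 + 1 in binary powers of 2.
So 9^365 ≡ 154 · 52 · 341 · 324 · 713 · 9 ≡ 195 (mod 731).
Squaring chain: 195; never reaches −1, so base 9 is a Miller–Rabin witness that 731 is composite.

195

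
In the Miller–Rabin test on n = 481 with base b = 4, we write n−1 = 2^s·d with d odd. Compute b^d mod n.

481 − 1 = 480 = 2^5 · 15, so d = 15.
4^1 ≡ 4 (mod 481)
4^2 ≡ 4^2 = 16 ≡ 16 (mod 481)
4^4 ≡ 16^2 = 256 ≡ 256 (mod 481)
4^8 ≡ 256^2 = 65536 ≡ 120 (mod 481)
15 = 8 + 4 + 2 + 1 in binary powers of 2.
So 4^15 ≡ 120 · 256 · 16 · 4 ≡ 233 (mod 481).
Squaring chain: 233 → 417 → 248 → 417 → 248; never reaches −1, so base 4 is a Miller–Rabin witness that 481 is composite.

233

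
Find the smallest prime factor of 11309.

43

11309 is odd.
Digit sum 14, not divisible by 3.
Ends in 9: not divisible by 5.
7: 11309 = 7·1615 + 4
11: 11309 = 11·1028 + 1
13: 11309 = 13·869 + 12
17: 11309 = 17·665 + 4
19: 11309 = 19·595 + 4
23: 11309 = 23·491 + 16
29: 11309 = 29·389 + 28
31: 11309 = 31·364 + 25
37: 11309 = 37·305 + 24
41: 11309 = 41·275 + 34
43: 11309 = 43·263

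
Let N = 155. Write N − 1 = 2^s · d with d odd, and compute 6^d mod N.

26

155 − 1 = 154 = 2^1 · 77, so d = 77.
6^1 ≡ 6 (mod 155)
6^2 ≡ 6^2 = 36 ≡ 36 (mod 155)
6^4 ≡ 36^2 = 1296 ≡ 56 (mod 155)
6^8 ≡ 56^2 = 3136 ≡ 36 (mod 155)
6^16 ≡ 36^2 = 1296 ≡ 56 (mod 155)
6^32 ≡ 56^2 = 3136 ≡ 36 (mod 155)
6^64 ≡ 36^2 = 1296 ≡ 56 (mod 155)
77 = 64 + 8 + 4 + 1 in binary powers of 2.
So 6^77 ≡ 56 · 36 · 56 · 6 ≡ 26 (mod 155).
Squaring chain: 26; never reaches −1, so base 6 is a Miller–Rabin witness that 155 is composite.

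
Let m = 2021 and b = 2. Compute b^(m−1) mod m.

661

2^1 ≡ 2 (mod 2021)
2^2 ≡ 2^2 = 4 ≡ 4 (mod 2021)
2^4 ≡ 4^2 = 16 ≡ 16 (mod 2021)
2^8 ≡ 16^2 = 256 ≡ 256 (mod 2021)
2^16 ≡ 256^2 = 65536 ≡ 864 (mod 2021)
2^32 ≡ 864^2 = 746496 ≡ 747 (mod 2021)
2^64 ≡ 747^2 = 558009 ≡ 213 (mod 2021)
2^128 ≡ 213^2 = 45369 ≡ 907 (mod 2021)
2^256 ≡ 907^2 = 822649 ≡ 102 (mod 2021)
2^512 ≡ 102^2 = 10404 ≡ 299 (mod 2021)
2^1024 ≡ 299^2 = 89401 ≡ 477 (mod 2021)
2020 = 1024 + 512 + 256 + 128 + 64 + 32 + 4 in binary powers of 2.
So 2^2020 ≡ 477 · 299 · 102 · 907 · 213 · 747 · 16 ≡ 661 (mod 2021).
Since 661 ≠ 1, base 2 is a Fermat witness: 2021 is composite.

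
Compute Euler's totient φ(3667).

3456

Factor: 3667 = 19 · 193.
φ(3667) = (19−1) · (193−1) = 18 · 192 = 3456.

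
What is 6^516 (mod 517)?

159

6^1 ≡ 6 (mod 517)
6^2 ≡ 6^2 = 36 ≡ 36 (mod 517)
6^4 ≡ 36^2 = 1296 ≡ 262 (mod 517)
6^8 ≡ 262^2 = 68644 ≡ 400 (mod 517)
6^16 ≡ 400^2 = 160000 ≡ 247 (mod 517)
6^32 ≡ 247^2 = 61009 ≡ 3 (mod 517)
6^64 ≡ 3^2 = 9 ≡ 9 (mod 517)
6^128 ≡ 9^2 = 81 ≡ 81 (mod 517)
6^256 ≡ 81^2 = 6561 ≡ 357 (mod 517)
6^512 ≡ 357^2 = 127449 ≡ 267 (mod 517)
516 = 512 + 4 in binary powers of 2.
So 6^516 ≡ 267 · 262 ≡ 159 (mod 517).
Since 159 ≠ 1, base 6 is a Fermat witness: 517 is composite.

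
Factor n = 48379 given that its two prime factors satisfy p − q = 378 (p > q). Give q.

101

Since p = q + 378, we have 48379 = q(q + 378), so q² + 378q − 48379 = 0.
Discriminant: 378² + 4·48379 = 142884 + 193516 = 336400; √336400 = 580.
q = (−378 + 580)/2 = 101, and p = q + 378 = 479.
Check: 101 · 479 = 48379.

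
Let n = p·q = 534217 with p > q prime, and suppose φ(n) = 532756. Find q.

719

φ(n) = (p−1)(q−1) = n − (p+q) + 1, so p + q = 534217 − 532756 + 1 = 1462.
p and q are the roots of t² − 1462t + 534217 = 0.
Discriminant: 1462² − 4·534217 = 2137444 − 2136868 = 576; √576 = 24.
q = (1462 − 24)/2 = 719, p = (1462 + 24)/2 = 743.
Check: 719 · 743 = 534217.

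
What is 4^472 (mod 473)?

236

4^1 ≡ 4 (mod 473)
4^2 ≡ 4^2 = 16 ≡ 16 (mod 473)
4^4 ≡ 16^2 = 256 ≡ 256 (mod 473)
4^8 ≡ 256^2 = 65536 ≡ 262 (mod 473)
4^16 ≡ 262^2 = 68644 ≡ 59 (mod 473)
4^32 ≡ 59^2 = 3481 ≡ 170 (mod 473)
4^64 ≡ 170^2 = 28900 ≡ 47 (mod 473)
4^128 ≡ 47^2 = 2209 ≡ 317 (mod 473)
4^256 ≡ 317^2 = 100489 ≡ 213 (mod 473)
472 = 256 + 128 + 64 + 16 + 8 in binary powers of 2.
So 4^472 ≡ 213 · 317 · 47 · 59 · 262 ≡ 236 (mod 473).
Since 236 ≠ 1, base 4 is a Fermat witness: 473 is composite.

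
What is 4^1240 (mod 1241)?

4^1 ≡ 4 (mod 1241)
4^2 ≡ 4^2 = 16 ≡ 16 (mod 1241)
4^4 ≡ 16^2 = 256 ≡ 256 (mod 1241)
4^8 ≡ 256^2 = 65536 ≡ 1004 (mod 1241)
4^16 ≡ 1004^2 = 1008016 ≡ 324 (mod 1241)
4^32 ≡ 324^2 = 104976 ≡ 732 (mod 1241)
4^64 ≡ 732^2 = 535824 ≡ 953 (mod 1241)
4^128 ≡ 953^2 = 908209 ≡ 1038 (mod 1241)
4^256 ≡ 1038^2 = 1077444 ≡ 256 (mod 1241)
4^512 ≡ 256^2 = 65536 ≡ 1004 (mod 1241)
4^1024 ≡ 1004^2 = 1008016 ≡ 324 (mod 1241)
1240 = 1024 + 128 + 64 + 16 + 8 in binary powers of 2.
So 4^1240 ≡ 324 · 1038 · 953 · 324 · 1004 ≡ 324 (mod 1241).
Since 324 ≠ 1, base 4 is a Fermat witness: 1241 is composite.

324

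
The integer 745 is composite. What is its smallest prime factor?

745 is odd.
Digit sum 16, not divisible by 3.
Ends in 5: divisible by 5.

5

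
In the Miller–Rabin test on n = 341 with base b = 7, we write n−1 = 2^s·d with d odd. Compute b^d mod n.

87

341 − 1 = 340 = 2^2 · 85, so d = 85.
7^1 ≡ 7 (mod 341)
7^2 ≡ 7^2 = 49 ≡ 49 (mod 341)
7^4 ≡ 49^2 = 2401 ≡ 14 (mod 341)
7^8 ≡ 14^2 = 196 ≡ 196 (mod 341)
7^16 ≡ 196^2 = 38416 ≡ 224 (mod 341)
7^32 ≡ 224^2 = 50176 ≡ 49 (mod 341)
7^64 ≡ 49^2 = 2401 ≡ 14 (mod 341)
85 = 64 + 16 + 4 + 1 in binary powers of 2.
So 7^85 ≡ 14 · 224 · 14 · 7 ≡ 87 (mod 341).
Squaring chain: 87 → 67; never reaches −1, so base 7 is a Miller–Rabin witness that 341 is composite.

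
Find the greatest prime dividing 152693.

67

152693 = 43 · 3551
3551 = 53 · 67
67 is prime.
So 152693 = 43 · 53 · 67; the largest prime factor is 67.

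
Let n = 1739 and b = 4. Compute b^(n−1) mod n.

995

4^1 ≡ 4 (mod 1739)
4^2 ≡ 4^2 = 16 ≡ 16 (mod 1739)
4^4 ≡ 16^2 = 256 ≡ 256 (mod 1739)
4^8 ≡ 256^2 = 65536 ≡ 1193 (mod 1739)
4^16 ≡ 1193^2 = 1423249 ≡ 747 (mod 1739)
4^32 ≡ 747^2 = 558009 ≡ 1529 (mod 1739)
4^64 ≡ 1529^2 = 2337841 ≡ 625 (mod 1739)
4^128 ≡ 625^2 = 390625 ≡ 1089 (mod 1739)
4^256 ≡ 1089^2 = 1185921 ≡ 1662 (mod 1739)
4^512 ≡ 1662^2 = 2762244 ≡ 712 (mod 1739)
4^1024 ≡ 712^2 = 506944 ≡ 895 (mod 1739)
1738 = 1024 + 512 + 128 + 64 + 8 + 2 in binary powers of 2.
So 4^1738 ≡ 895 · 712 · 1089 · 625 · 1193 · 16 ≡ 995 (mod 1739).
Since 995 ≠ 1, base 4 is a Fermat witness: 1739 is composite.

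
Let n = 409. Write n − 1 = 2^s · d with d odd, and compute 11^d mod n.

378

409 − 1 = 408 = 2^3 · 51, so d = 51.
11^1 ≡ 11 (mod 409)
11^2 ≡ 11^2 = 121 ≡ 121 (mod 409)
11^4 ≡ 121^2 = 14641 ≡ 326 (mod 409)
11^8 ≡ 326^2 = 106276 ≡ 345 (mod 409)
11^16 ≡ 345^2 = 119025 ≡ 6 (mod 409)
11^32 ≡ 6^2 = 36 ≡ 36 (mod 409)
51 = 32 + 16 + 2 + 1 in binary powers of 2.
So 11^51 ≡ 36 · 6 · 121 · 11 ≡ 378 (mod 409).
Squaring chain: 378 → 143 → 408; reaches −1, so base 11 does not prove 409 composite.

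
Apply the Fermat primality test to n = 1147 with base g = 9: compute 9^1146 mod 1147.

9^1 ≡ 9 (mod 1147)
9^2 ≡ 9^2 = 81 ≡ 81 (mod 1147)
9^4 ≡ 81^2 = 6561 ≡ 826 (mod 1147)
9^8 ≡ 826^2 = 682276 ≡ 958 (mod 1147)
9^16 ≡ 958^2 = 917764 ≡ 164 (mod 1147)
9^32 ≡ 164^2 = 26896 ≡ 515 (mod 1147)
9^64 ≡ 515^2 = 265225 ≡ 268 (mod 1147)
9^128 ≡ 268^2 = 71824 ≡ 710 (mod 1147)
9^256 ≡ 710^2 = 504100 ≡ 567 (mod 1147)
9^512 ≡ 567^2 = 321489 ≡ 329 (mod 1147)
9^1024 ≡ 329^2 = 108241 ≡ 423 (mod 1147)
1146 = 1024 + 64 + 32 + 16 + 8 + 2 in binary powers of 2.
So 9^1146 ≡ 423 · 268 · 515 · 164 · 958 · 81 ≡ 1062 (mod 1147).
Since 1062 ≠ 1, base 9 is a Fermat witness: 1147 is composite.

1062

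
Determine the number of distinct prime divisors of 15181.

15181 = 17 · 893
893 = 19 · 47
15181 = 17 · 19 · 47, which has 3 distinct prime factors.

3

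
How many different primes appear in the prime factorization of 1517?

1517 = 37 · 41
1517 = 37 · 41, which has 2 distinct prime factors.

2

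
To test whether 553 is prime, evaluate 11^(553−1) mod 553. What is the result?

11^1 ≡ 11 (mod 553)
11^2 ≡ 11^2 = 121 ≡ 121 (mod 553)
11^4 ≡ 121^2 = 14641 ≡ 263 (mod 553)
11^8 ≡ 263^2 = 69169 ≡ 44 (mod 553)
11^16 ≡ 44^2 = 1936 ≡ 277 (mod 553)
11^32 ≡ 277^2 = 76729 ≡ 415 (mod 553)
11^64 ≡ 415^2 = 172225 ≡ 242 (mod 553)
11^128 ≡ 242^2 = 58564 ≡ 499 (mod 553)
11^256 ≡ 499^2 = 249001 ≡ 151 (mod 553)
11^512 ≡ 151^2 = 22801 ≡ 128 (mod 553)
552 = 512 + 32 + 8 in binary powers of 2.
So 11^552 ≡ 128 · 415 · 44 ≡ 302 (mod 553).
Since 302 ≠ 1, base 11 is a Fermat witness: 553 is composite.

302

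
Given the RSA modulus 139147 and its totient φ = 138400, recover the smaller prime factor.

φ(n) = (p−1)(q−1) = n − (p+q) + 1, so p + q = 139147 − 138400 + 1 = 748.
p and q are the roots of t² − 748t + 139147 = 0.
Discriminant: 748² − 4·139147 = 559504 − 556588 = 2916; √2916 = 54.
q = (748 − 54)/2 = 347, p = (748 + 54)/2 = 401.
Check: 347 · 401 = 139147.

347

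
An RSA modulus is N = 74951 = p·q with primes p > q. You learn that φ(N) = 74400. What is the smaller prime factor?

φ(n) = (p−1)(q−1) = n − (p+q) + 1, so p + q = 74951 − 74400 + 1 = 552.
p and q are the roots of t² − 552t + 74951 = 0.
Discriminant: 552² − 4·74951 = 304704 − 299804 = 4900; √4900 = 70.
q = (552 − 70)/2 = 241, p = (552 + 70)/2 = 311.
Check: 241 · 311 = 74951.

241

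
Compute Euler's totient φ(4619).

Factor: 4619 = 31 · 149.
φ(4619) = (31−1) · (149−1) = 30 · 148 = 4440.

4440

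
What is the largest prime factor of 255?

17

255 = 3 · 85
85 = 5 · 17
17 is prime.
So 255 = 3 · 5 · 17; the largest prime factor is 17.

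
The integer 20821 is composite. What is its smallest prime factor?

47

20821 is odd.
Digit sum 13, not divisible by 3.
Ends in 1: not divisible by 5.
7: 20821 = 7·2974 + 3
11: 20821 = 11·1892 + 9
13: 20821 = 13·1601 + 8
17: 20821 = 17·1224 + 13
19: 20821 = 19·1095 + 16
23: 20821 = 23·905 + 6
29: 20821 = 29·717 + 28
31: 20821 = 31·671 + 20
37: 20821 = 37·562 + 27
41: 20821 = 41·507 + 34
43: 20821 = 43·484 + 9
47: 20821 = 47·443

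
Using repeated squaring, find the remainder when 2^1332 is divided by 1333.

4

2^1 ≡ 2 (mod 1333)
2^2 ≡ 2^2 = 4 ≡ 4 (mod 1333)
2^4 ≡ 4^2 = 16 ≡ 16 (mod 1333)
2^8 ≡ 16^2 = 256 ≡ 256 (mod 1333)
2^16 ≡ 256^2 = 65536 ≡ 219 (mod 1333)
2^32 ≡ 219^2 = 47961 ≡ 1306 (mod 1333)
2^64 ≡ 1306^2 = 1705636 ≡ 729 (mod 1333)
2^128 ≡ 729^2 = 531441 ≡ 907 (mod 1333)
2^256 ≡ 907^2 = 822649 ≡ 188 (mod 1333)
2^512 ≡ 188^2 = 35344 ≡ 686 (mod 1333)
2^1024 ≡ 686^2 = 470596 ≡ 47 (mod 1333)
1332 = 1024 + 256 + 32 + 16 + 4 in binary powers of 2.
So 2^1332 ≡ 47 · 188 · 1306 · 219 · 16 ≡ 4 (mod 1333).
Since 4 ≠ 1, base 2 is a Fermat witness: 1333 is composite.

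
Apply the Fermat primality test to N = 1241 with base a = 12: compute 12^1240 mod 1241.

475

12^1 ≡ 12 (mod 1241)
12^2 ≡ 12^2 = 144 ≡ 144 (mod 1241)
12^4 ≡ 144^2 = 20736 ≡ 880 (mod 1241)
12^8 ≡ 880^2 = 774400 ≡ 16 (mod 1241)
12^16 ≡ 16^2 = 256 ≡ 256 (mod 1241)
12^32 ≡ 256^2 = 65536 ≡ 1004 (mod 1241)
12^64 ≡ 1004^2 = 1008016 ≡ 324 (mod 1241)
12^128 ≡ 324^2 = 104976 ≡ 732 (mod 1241)
12^256 ≡ 732^2 = 535824 ≡ 953 (mod 1241)
12^512 ≡ 953^2 = 908209 ≡ 1038 (mod 1241)
12^1024 ≡ 1038^2 = 1077444 ≡ 256 (mod 1241)
1240 = 1024 + 128 + 64 + 16 + 8 in binary powers of 2.
So 12^1240 ≡ 256 · 732 · 324 · 256 · 16 ≡ 475 (mod 1241).
Since 475 ≠ 1, base 12 is a Fermat witness: 1241 is composite.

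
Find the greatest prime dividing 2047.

89

2047 = 23 · 89
89 is prime.
So 2047 = 23 · 89; the largest prime factor is 89.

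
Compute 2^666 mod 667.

2^1 ≡ 2 (mod 667)
2^2 ≡ 2^2 = 4 ≡ 4 (mod 667)
2^4 ≡ 4^2 = 16 ≡ 16 (mod 667)
2^8 ≡ 16^2 = 256 ≡ 256 (mod 667)
2^16 ≡ 256^2 = 65536 ≡ 170 (mod 667)
2^32 ≡ 170^2 = 28900 ≡ 219 (mod 667)
2^64 ≡ 219^2 = 47961 ≡ 604 (mod 667)
2^128 ≡ 604^2 = 364816 ≡ 634 (mod 667)
2^256 ≡ 634^2 = 401956 ≡ 422 (mod 667)
2^512 ≡ 422^2 = 178084 ≡ 662 (mod 667)
666 = 512 + 128 + 16 + 8 + 2 in binary powers of 2.
So 2^666 ≡ 662 · 634 · 170 · 256 · 4 ≡ 179 (mod 667).
Since 179 ≠ 1, base 2 is a Fermat witness: 667 is composite.

179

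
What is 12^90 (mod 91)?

12^1 ≡ 12 (mod 91)
12^2 ≡ 12^2 = 144 ≡ 53 (mod 91)
12^4 ≡ 53^2 = 2809 ≡ 79 (mod 91)
12^8 ≡ 79^2 = 6241 ≡ 53 (mod 91)
12^16 ≡ 53^2 = 2809 ≡ 79 (mod 91)
12^32 ≡ 79^2 = 6241 ≡ 53 (mod 91)
12^64 ≡ 53^2 = 2809 ≡ 79 (mod 91)
90 = 64 + 16 + 8 + 2 in binary powers of 2.
So 12^90 ≡ 79 · 79 · 53 · 53 ≡ 1 (mod 91).
Since the result is 1, base 12 gives no evidence that 91 is composite.

1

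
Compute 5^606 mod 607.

5^1 ≡ 5 (mod 607)
5^2 ≡ 5^2 = 25 ≡ 25 (mod 607)
5^4 ≡ 25^2 = 625 ≡ 18 (mod 607)
5^8 ≡ 18^2 = 324 ≡ 324 (mod 607)
5^16 ≡ 324^2 = 104976 ≡ 572 (mod 607)
5^32 ≡ 572^2 = 327184 ≡ 11 (mod 607)
5^64 ≡ 11^2 = 121 ≡ 121 (mod 607)
5^128 ≡ 121^2 = 14641 ≡ 73 (mod 607)
5^256 ≡ 73^2 = 5329 ≡ 473 (mod 607)
5^512 ≡ 473^2 = 223729 ≡ 353 (mod 607)
606 = 512 + 64 + 16 + 8 + 4 + 2 in binary powers of 2.
So 5^606 ≡ 353 · 121 · 572 · 324 · 18 · 25 ≡ 1 (mod 607).
Since the result is 1, base 5 gives no evidence that 607 is composite.

1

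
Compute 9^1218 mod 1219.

289

9^1 ≡ 9 (mod 1219)
9^2 ≡ 9^2 = 81 ≡ 81 (mod 1219)
9^4 ≡ 81^2 = 6561 ≡ 466 (mod 1219)
9^8 ≡ 466^2 = 217156 ≡ 174 (mod 1219)
9^16 ≡ 174^2 = 30276 ≡ 1020 (mod 1219)
9^32 ≡ 1020^2 = 1040400 ≡ 593 (mod 1219)
9^64 ≡ 593^2 = 351649 ≡ 577 (mod 1219)
9^128 ≡ 577^2 = 332929 ≡ 142 (mod 1219)
9^256 ≡ 142^2 = 20164 ≡ 660 (mod 1219)
9^512 ≡ 660^2 = 435600 ≡ 417 (mod 1219)
9^1024 ≡ 417^2 = 173889 ≡ 791 (mod 1219)
1218 = 1024 + 128 + 64 + 2 in binary powers of 2.
So 9^1218 ≡ 791 · 142 · 577 · 81 ≡ 289 (mod 1219).
Since 289 ≠ 1, base 9 is a Fermat witness: 1219 is composite.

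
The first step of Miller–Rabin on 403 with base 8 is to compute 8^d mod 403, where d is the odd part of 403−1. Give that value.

403 − 1 = 402 = 2^1 · 201, so d = 201.
8^1 ≡ 8 (mod 403)
8^2 ≡ 8^2 = 64 ≡ 64 (mod 403)
8^4 ≡ 64^2 = 4096 ≡ 66 (mod 403)
8^8 ≡ 66^2 = 4356 ≡ 326 (mod 403)
8^16 ≡ 326^2 = 106276 ≡ 287 (mod 403)
8^32 ≡ 287^2 = 82369 ≡ 157 (mod 403)
8^64 ≡ 157^2 = 24649 ≡ 66 (mod 403)
8^128 ≡ 66^2 = 4356 ≡ 326 (mod 403)
201 = 128 + 64 + 8 + 1 in binary powers of 2.
So 8^201 ≡ 326 · 66 · 326 · 8 ≡ 8 (mod 403).
Squaring chain: 8; never reaches −1, so base 8 is a Miller–Rabin witness that 403 is composite.

8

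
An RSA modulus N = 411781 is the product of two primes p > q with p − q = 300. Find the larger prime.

809

Since p = q + 300, we have 411781 = q(q + 300), so q² + 300q − 411781 = 0.
Discriminant: 300² + 4·411781 = 90000 + 1647124 = 1737124; √1737124 = 1318.
q = (−300 + 1318)/2 = 509, and p = q + 300 = 809.
Check: 509 · 809 = 411781.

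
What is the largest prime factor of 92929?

92929 = 19 · 4891
4891 = 67 · 73
73 is prime.
So 92929 = 19 · 67 · 73; the largest prime factor is 73.

73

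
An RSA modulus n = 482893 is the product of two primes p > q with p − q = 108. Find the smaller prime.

643

Since p = q + 108, we have 482893 = q(q + 108), so q² + 108q − 482893 = 0.
Discriminant: 108² + 4·482893 = 11664 + 1931572 = 1943236; √1943236 = 1394.
q = (−108 + 1394)/2 = 643, and p = q + 108 = 751.
Check: 643 · 751 = 482893.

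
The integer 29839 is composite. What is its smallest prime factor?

53

29839 is odd.
Digit sum 31, not divisible by 3.
Ends in 9: not divisible by 5.
7: 29839 = 7·4262 + 5
11: 29839 = 11·2712 + 7
13: 29839 = 13·2295 + 4
17: 29839 = 17·1755 + 4
19: 29839 = 19·1570 + 9
23: 29839 = 23·1297 + 8
29: 29839 = 29·1028 + 27
31: 29839 = 31·962 + 17
37: 29839 = 37·806 + 17
41: 29839 = 41·727 + 32
43: 29839 = 43·693 + 40
47: 29839 = 47·634 + 41
53: 29839 = 53·563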